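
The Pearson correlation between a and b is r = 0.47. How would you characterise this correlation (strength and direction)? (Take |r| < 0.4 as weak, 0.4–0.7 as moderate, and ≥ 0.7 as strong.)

r = 0.47 > 0 so the relationship is positive.
|r| = 0.47, which falls in the moderate range.

moderate positive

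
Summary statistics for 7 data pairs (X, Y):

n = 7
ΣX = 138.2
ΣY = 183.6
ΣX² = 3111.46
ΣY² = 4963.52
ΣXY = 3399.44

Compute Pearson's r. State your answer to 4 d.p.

r = (nΣXY − ΣXΣY) / √[(nΣX² − (ΣX)²)(nΣY² − (ΣY)²)]
Numerator: 7×3399.44 − 138.2×183.6 = -1577.44
Denominator: √[(21780.22 − 19099.24)(34744.64 − 33708.96)] = √[2680.98 × 1035.68] = 1666.3245
r = -1577.44 / 1666.3245 ≈ -0.9467

-0.9467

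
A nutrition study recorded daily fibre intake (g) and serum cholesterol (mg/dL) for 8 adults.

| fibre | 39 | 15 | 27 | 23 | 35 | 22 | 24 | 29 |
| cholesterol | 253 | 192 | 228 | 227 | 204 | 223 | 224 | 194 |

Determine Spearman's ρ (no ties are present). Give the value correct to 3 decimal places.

0.405

Rank fibre: 8, 1, 5, 3, 7, 2, 4, 6
Rank cholesterol: 8, 1, 7, 6, 3, 4, 5, 2
d = rank(fibre) − rank(cholesterol): 0, 0, -2, -3, 4, -2, -1, 4; Σd² = 50
ρ = 1 − 6Σd² / [n(n²−1)] = 1 − 6×50 / (8×63) = 1 − 300/504 ≈ 0.405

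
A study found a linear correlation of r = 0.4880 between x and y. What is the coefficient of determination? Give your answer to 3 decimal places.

r² = (0.4880)² = 0.238

0.238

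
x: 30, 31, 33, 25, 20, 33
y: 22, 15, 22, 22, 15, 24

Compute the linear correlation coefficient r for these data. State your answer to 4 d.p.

n = 6, Σx = 172, Σy = 120, Σx² = 5064, Σy² = 2478, Σxy = 3493
nΣxy − ΣxΣy = 20958 − 20640 = 318
nΣx² − (Σx)² = 30384 − 29584 = 800; nΣy² − (Σy)² = 14868 − 14400 = 468
r = 318 / √(800 × 468) = 318 / 611.8823 ≈ 0.5197

0.5197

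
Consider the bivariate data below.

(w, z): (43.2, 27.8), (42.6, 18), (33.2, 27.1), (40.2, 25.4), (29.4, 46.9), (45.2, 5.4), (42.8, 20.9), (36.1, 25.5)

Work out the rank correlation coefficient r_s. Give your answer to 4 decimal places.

-0.6190

Rank w: 7, 5, 2, 4, 1, 8, 6, 3
Rank z: 7, 2, 6, 4, 8, 1, 3, 5
d = rank(w) − rank(z): 0, 3, -4, 0, -7, 7, 3, -2; Σd² = 136
ρ = 1 − 6Σd² / [n(n²−1)] = 1 − 6×136 / (8×63) = 1 − 816/504 ≈ -0.6190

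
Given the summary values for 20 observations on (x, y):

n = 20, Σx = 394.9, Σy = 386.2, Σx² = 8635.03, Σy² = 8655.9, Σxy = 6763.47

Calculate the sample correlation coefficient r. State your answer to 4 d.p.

-0.8604

r = (nΣxy − ΣxΣy) / √[(nΣx² − (Σx)²)(nΣy² − (Σy)²)]
Numerator: 20×6763.47 − 394.9×386.2 = -17240.98
Denominator: √[(172700.6 − 155946.01)(173118 − 149150.44)] = √[16754.59 × 23967.56] = 20039.1278
r = -17240.98 / 20039.1278 ≈ -0.8604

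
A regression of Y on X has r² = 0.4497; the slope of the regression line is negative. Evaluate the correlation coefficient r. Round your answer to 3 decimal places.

|r| = √0.4497 = 0.671
The association is negative, so r = −0.671.

-0.671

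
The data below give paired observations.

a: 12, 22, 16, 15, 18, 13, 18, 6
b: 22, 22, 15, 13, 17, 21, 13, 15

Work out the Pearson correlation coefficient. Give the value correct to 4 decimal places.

n = 8, Σa = 120, Σb = 138, Σa² = 1962, Σb² = 2486, Σab = 2086
nΣab − ΣaΣb = 16688 − 16560 = 128
nΣa² − (Σa)² = 15696 − 14400 = 1296; nΣb² − (Σb)² = 19888 − 19044 = 844
r = 128 / √(1296 × 844) = 128 / 1045.8604 ≈ 0.1224

0.1224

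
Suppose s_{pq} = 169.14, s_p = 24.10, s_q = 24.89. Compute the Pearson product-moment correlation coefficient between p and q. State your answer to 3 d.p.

0.282

r = Cov(p,q) / (s_p · s_q) = 169.14 / (24.10 × 24.89)
  = 169.14 / 599.8490 ≈ 0.282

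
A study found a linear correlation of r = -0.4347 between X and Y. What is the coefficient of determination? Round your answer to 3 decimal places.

0.189

r² = (-0.4347)² = 0.189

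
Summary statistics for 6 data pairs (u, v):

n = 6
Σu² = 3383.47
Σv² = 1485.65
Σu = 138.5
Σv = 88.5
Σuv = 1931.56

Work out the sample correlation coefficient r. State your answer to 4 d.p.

-0.6072

r = (nΣuv − ΣuΣv) / √[(nΣu² − (Σu)²)(nΣv² − (Σv)²)]
Numerator: 6×1931.56 − 138.5×88.5 = -667.89
Denominator: √[(20300.82 − 19182.25)(8913.9 − 7832.25)] = √[1118.57 × 1081.65] = 1099.9551
r = -667.89 / 1099.9551 ≈ -0.6072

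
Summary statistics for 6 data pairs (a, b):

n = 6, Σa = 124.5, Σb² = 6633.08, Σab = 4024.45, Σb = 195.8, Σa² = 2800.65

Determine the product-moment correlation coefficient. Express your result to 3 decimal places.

-0.167

r = (nΣab − ΣaΣb) / √[(nΣa² − (Σa)²)(nΣb² − (Σb)²)]
Numerator: 6×4024.45 − 124.5×195.8 = -230.4
Denominator: √[(16803.9 − 15500.25)(39798.48 − 38337.64)] = √[1303.65 × 1460.84] = 1380.0087
r = -230.4 / 1380.0087 ≈ -0.167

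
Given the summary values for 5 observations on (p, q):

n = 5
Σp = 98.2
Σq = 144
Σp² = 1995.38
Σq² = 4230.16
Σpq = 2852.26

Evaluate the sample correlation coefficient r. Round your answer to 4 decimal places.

r = (nΣpq − ΣpΣq) / √[(nΣp² − (Σp)²)(nΣq² − (Σq)²)]
Numerator: 5×2852.26 − 98.2×144 = 120.5
Denominator: √[(9976.9 − 9643.24)(21150.8 − 20736)] = √[333.66 × 414.8] = 372.0244
r = 120.5 / 372.0244 ≈ 0.3239

0.3239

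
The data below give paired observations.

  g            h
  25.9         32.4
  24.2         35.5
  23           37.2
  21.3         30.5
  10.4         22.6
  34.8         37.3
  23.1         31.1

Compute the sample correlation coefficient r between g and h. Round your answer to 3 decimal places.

n = 7, Σg = 162.7, Σh = 226.6, Σg² = 4091.95, Σh² = 7493.36, Σgh = 5455
nΣgh − ΣgΣh = 38185 − 36867.82 = 1317.18
nΣg² − (Σg)² = 28643.65 − 26471.29 = 2172.36; nΣh² − (Σh)² = 52453.52 − 51347.56 = 1105.96
r = 1317.18 / √(2172.36 × 1105.96) = 1317.18 / 1550.0140 ≈ 0.850

0.850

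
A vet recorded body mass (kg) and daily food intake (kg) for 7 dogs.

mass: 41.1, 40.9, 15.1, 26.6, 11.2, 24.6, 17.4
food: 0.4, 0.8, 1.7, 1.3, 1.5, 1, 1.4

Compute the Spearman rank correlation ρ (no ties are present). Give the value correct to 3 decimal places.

Rank mass: 7, 6, 2, 5, 1, 4, 3
Rank food: 1, 2, 7, 4, 6, 3, 5
d = rank(mass) − rank(food): 6, 4, -5, 1, -5, 1, -2; Σd² = 108
ρ = 1 − 6Σd² / [n(n²−1)] = 1 − 6×108 / (7×48) = 1 − 648/336 ≈ -0.929

-0.929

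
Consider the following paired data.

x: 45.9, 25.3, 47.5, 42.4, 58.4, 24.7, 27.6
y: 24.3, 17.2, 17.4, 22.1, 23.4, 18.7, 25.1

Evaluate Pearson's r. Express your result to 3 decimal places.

0.308

n = 7, Σx = 271.8, Σy = 148.2, Σx² = 11583.32, Σy² = 3204.76, Σxy = 5835.28
nΣxy − ΣxΣy = 40846.96 − 40280.76 = 566.2
nΣx² − (Σx)² = 81083.24 − 73875.24 = 7208; nΣy² − (Σy)² = 22433.32 − 21963.24 = 470.08
r = 566.2 / √(7208 × 470.08) = 566.2 / 1840.7435 ≈ 0.308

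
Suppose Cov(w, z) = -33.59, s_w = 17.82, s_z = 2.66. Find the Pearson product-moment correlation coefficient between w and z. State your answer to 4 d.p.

r = Cov(w,z) / (s_w · s_z) = -33.59 / (17.82 × 2.66)
  = -33.59 / 47.4012 ≈ -0.7086

-0.7086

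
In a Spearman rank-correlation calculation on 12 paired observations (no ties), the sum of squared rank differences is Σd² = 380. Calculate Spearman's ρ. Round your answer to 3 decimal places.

ρ = 1 − 6Σd² / [n(n²−1)] = 1 − 6×380 / (12×143)
  = 1 − 2280/1716 = 1 − 1.3287 ≈ -0.329

-0.329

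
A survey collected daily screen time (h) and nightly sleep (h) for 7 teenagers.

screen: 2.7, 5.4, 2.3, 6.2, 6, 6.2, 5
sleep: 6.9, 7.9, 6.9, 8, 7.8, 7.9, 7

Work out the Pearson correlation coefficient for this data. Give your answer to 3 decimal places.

0.875

n = 7, Σx = 33.8, Σy = 52.4, Σx² = 179.62, Σy² = 393.88, Σxy = 257.54
nΣxy − ΣxΣy = 1802.78 − 1771.12 = 31.66
nΣx² − (Σx)² = 1257.34 − 1142.44 = 114.9; nΣy² − (Σy)² = 2757.16 − 2745.76 = 11.4
r = 31.66 / √(114.9 × 11.4) = 31.66 / 36.1920 ≈ 0.875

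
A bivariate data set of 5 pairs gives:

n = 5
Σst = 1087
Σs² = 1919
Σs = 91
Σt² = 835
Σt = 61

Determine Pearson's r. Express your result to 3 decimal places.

r = (nΣst − ΣsΣt) / √[(nΣs² − (Σs)²)(nΣt² − (Σt)²)]
Numerator: 5×1087 − 91×61 = -116
Denominator: √[(9595 − 8281)(4175 − 3721)] = √[1314 × 454] = 772.3704
r = -116 / 772.3704 ≈ -0.150

-0.150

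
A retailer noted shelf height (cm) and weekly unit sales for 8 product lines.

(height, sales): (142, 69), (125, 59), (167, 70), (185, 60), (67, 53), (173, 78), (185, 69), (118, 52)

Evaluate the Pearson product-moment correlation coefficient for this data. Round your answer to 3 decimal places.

n = 8, Σx = 1162, Σy = 510, Σx² = 180470, Σy² = 33100, Σxy = 75909
nΣxy − ΣxΣy = 607272 − 592620 = 14652
nΣx² − (Σx)² = 1443760 − 1350244 = 93516; nΣy² − (Σy)² = 264800 − 260100 = 4700
r = 14652 / √(93516 × 4700) = 14652 / 20964.8563 ≈ 0.699

0.699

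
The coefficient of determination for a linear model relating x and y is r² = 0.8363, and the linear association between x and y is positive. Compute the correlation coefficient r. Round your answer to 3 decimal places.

0.914

|r| = √0.8363 = 0.914
The association is positive, so r = 0.914.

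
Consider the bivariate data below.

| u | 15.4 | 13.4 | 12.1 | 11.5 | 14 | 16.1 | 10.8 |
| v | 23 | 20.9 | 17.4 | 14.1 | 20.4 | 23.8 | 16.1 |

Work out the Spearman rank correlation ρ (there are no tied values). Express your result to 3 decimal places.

0.929

Rank u: 6, 4, 3, 2, 5, 7, 1
Rank v: 6, 5, 3, 1, 4, 7, 2
d = rank(u) − rank(v): 0, -1, 0, 1, 1, 0, -1; Σd² = 4
ρ = 1 − 6Σd² / [n(n²−1)] = 1 − 6×4 / (7×48) = 1 − 24/336 ≈ 0.929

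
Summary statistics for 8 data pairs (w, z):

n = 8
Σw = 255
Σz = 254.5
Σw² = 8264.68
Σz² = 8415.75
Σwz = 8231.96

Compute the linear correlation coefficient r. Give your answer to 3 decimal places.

r = (nΣwz − ΣwΣz) / √[(nΣw² − (Σw)²)(nΣz² − (Σz)²)]
Numerator: 8×8231.96 − 255×254.5 = 958.18
Denominator: √[(66117.44 − 65025)(67326 − 64770.25)] = √[1092.44 × 2555.75] = 1670.9289
r = 958.18 / 1670.9289 ≈ 0.573

0.573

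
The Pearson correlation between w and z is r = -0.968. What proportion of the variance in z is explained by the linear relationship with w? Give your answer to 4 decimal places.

r² = (-0.968)² = 0.9370

0.9370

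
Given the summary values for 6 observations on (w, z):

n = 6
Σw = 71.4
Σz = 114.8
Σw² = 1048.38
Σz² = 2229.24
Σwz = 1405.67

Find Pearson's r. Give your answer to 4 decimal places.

0.4904

r = (nΣwz − ΣwΣz) / √[(nΣw² − (Σw)²)(nΣz² − (Σz)²)]
Numerator: 6×1405.67 − 71.4×114.8 = 237.3
Denominator: √[(6290.28 − 5097.96)(13375.44 − 13179.04)] = √[1192.32 × 196.4] = 483.9129
r = 237.3 / 483.9129 ≈ 0.4904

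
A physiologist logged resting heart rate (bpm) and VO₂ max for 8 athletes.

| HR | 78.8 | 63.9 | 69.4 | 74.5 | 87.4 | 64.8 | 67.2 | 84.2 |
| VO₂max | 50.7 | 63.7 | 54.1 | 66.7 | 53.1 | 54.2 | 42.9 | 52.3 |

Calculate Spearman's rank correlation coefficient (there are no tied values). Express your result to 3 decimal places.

-0.357

Rank HR: 6, 1, 4, 5, 8, 2, 3, 7
Rank VO₂max: 2, 7, 5, 8, 4, 6, 1, 3
d = rank(HR) − rank(VO₂max): 4, -6, -1, -3, 4, -4, 2, 4; Σd² = 114
ρ = 1 − 6Σd² / [n(n²−1)] = 1 − 6×114 / (8×63) = 1 − 684/504 ≈ -0.357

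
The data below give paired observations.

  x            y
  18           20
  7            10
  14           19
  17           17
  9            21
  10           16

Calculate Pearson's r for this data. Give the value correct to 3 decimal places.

n = 6, Σx = 75, Σy = 103, Σx² = 1039, Σy² = 1847, Σxy = 1334
nΣxy − ΣxΣy = 8004 − 7725 = 279
nΣx² − (Σx)² = 6234 − 5625 = 609; nΣy² − (Σy)² = 11082 − 10609 = 473
r = 279 / √(609 × 473) = 279 / 536.7094 ≈ 0.520

0.520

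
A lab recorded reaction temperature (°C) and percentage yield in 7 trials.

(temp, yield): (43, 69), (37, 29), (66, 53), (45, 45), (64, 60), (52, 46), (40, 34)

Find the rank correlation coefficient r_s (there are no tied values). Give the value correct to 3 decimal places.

Rank temp: 3, 1, 7, 4, 6, 5, 2
Rank yield: 7, 1, 5, 3, 6, 4, 2
d = rank(temp) − rank(yield): -4, 0, 2, 1, 0, 1, 0; Σd² = 22
ρ = 1 − 6Σd² / [n(n²−1)] = 1 − 6×22 / (7×48) = 1 − 132/336 ≈ 0.607

0.607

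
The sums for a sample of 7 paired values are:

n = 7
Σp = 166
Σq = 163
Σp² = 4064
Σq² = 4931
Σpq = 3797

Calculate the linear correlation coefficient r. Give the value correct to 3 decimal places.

r = (nΣpq − ΣpΣq) / √[(nΣp² − (Σp)²)(nΣq² − (Σq)²)]
Numerator: 7×3797 − 166×163 = -479
Denominator: √[(28448 − 27556)(34517 − 26569)] = √[892 × 7948] = 2662.6333
r = -479 / 2662.6333 ≈ -0.180

-0.180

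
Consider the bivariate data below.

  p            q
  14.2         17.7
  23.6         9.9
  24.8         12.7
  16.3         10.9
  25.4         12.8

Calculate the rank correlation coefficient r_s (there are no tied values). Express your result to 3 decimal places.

Rank p: 1, 3, 4, 2, 5
Rank q: 5, 1, 3, 2, 4
d = rank(p) − rank(q): -4, 2, 1, 0, 1; Σd² = 22
ρ = 1 − 6Σd² / [n(n²−1)] = 1 − 6×22 / (5×24) = 1 − 132/120 ≈ -0.100

-0.100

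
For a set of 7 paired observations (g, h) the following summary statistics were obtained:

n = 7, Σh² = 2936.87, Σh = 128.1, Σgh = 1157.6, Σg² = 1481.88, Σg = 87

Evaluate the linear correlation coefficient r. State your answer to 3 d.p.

-0.892

r = (nΣgh − ΣgΣh) / √[(nΣg² − (Σg)²)(nΣh² − (Σh)²)]
Numerator: 7×1157.6 − 87×128.1 = -3041.5
Denominator: √[(10373.16 − 7569)(20558.09 − 16409.61)] = √[2804.16 × 4148.48] = 3410.7186
r = -3041.5 / 3410.7186 ≈ -0.892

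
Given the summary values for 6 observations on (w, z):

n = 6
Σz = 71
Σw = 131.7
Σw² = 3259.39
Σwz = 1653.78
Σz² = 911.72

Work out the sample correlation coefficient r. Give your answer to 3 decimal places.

0.587

r = (nΣwz − ΣwΣz) / √[(nΣw² − (Σw)²)(nΣz² − (Σz)²)]
Numerator: 6×1653.78 − 131.7×71 = 571.98
Denominator: √[(19556.34 − 17344.89)(5470.32 − 5041)] = √[2211.45 × 429.32] = 974.3817
r = 571.98 / 974.3817 ≈ 0.587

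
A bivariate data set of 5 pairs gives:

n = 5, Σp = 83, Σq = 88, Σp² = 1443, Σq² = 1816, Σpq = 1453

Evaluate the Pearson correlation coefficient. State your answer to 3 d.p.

r = (nΣpq − ΣpΣq) / √[(nΣp² − (Σp)²)(nΣq² − (Σq)²)]
Numerator: 5×1453 − 83×88 = -39
Denominator: √[(7215 − 6889)(9080 − 7744)] = √[326 × 1336] = 659.9515
r = -39 / 659.9515 ≈ -0.059

-0.059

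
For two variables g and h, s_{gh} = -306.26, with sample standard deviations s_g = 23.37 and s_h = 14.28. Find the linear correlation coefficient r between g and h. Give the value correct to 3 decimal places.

r = Cov(g,h) / (s_g · s_h) = -306.26 / (23.37 × 14.28)
  = -306.26 / 333.7236 ≈ -0.918

-0.918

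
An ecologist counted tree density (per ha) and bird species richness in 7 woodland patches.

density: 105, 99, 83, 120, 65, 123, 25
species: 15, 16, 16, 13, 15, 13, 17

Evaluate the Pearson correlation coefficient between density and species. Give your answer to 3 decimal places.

-0.801

n = 7, Σx = 620, Σy = 105, Σx² = 62094, Σy² = 1589, Σxy = 9046
nΣxy − ΣxΣy = 63322 − 65100 = -1778
nΣx² − (Σx)² = 434658 − 384400 = 50258; nΣy² − (Σy)² = 11123 − 11025 = 98
r = -1778 / √(50258 × 98) = -1778 / 2219.2981 ≈ -0.801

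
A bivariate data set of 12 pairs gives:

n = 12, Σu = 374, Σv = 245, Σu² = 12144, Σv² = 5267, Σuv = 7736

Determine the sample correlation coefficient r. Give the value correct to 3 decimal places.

r = (nΣuv − ΣuΣv) / √[(nΣu² − (Σu)²)(nΣv² − (Σv)²)]
Numerator: 12×7736 − 374×245 = 1202
Denominator: √[(145728 − 139876)(63204 − 60025)] = √[5852 × 3179] = 4313.1784
r = 1202 / 4313.1784 ≈ 0.279

0.279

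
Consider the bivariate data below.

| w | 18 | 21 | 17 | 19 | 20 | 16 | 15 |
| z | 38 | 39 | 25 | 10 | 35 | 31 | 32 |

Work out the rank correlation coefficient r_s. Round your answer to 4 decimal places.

0.4286

Rank w: 4, 7, 3, 5, 6, 2, 1
Rank z: 6, 7, 2, 1, 5, 3, 4
d = rank(w) − rank(z): -2, 0, 1, 4, 1, -1, -3; Σd² = 32
ρ = 1 − 6Σd² / [n(n²−1)] = 1 − 6×32 / (7×48) = 1 − 192/336 ≈ 0.4286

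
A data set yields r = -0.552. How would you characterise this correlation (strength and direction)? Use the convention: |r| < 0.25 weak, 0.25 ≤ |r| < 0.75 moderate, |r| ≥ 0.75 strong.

r = -0.552 < 0 so the relationship is negative.
|r| = 0.552, which falls in the moderate range.

moderate negative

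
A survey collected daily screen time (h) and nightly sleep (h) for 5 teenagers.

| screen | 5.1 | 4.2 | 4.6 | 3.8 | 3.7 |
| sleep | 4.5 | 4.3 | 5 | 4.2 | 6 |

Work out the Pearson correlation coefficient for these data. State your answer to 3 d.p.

n = 5, Σx = 21.4, Σy = 24, Σx² = 92.94, Σy² = 117.38, Σxy = 102.17
nΣxy − ΣxΣy = 510.85 − 513.6 = -2.75
nΣx² − (Σx)² = 464.7 − 457.96 = 6.74; nΣy² − (Σy)² = 586.9 − 576 = 10.9
r = -2.75 / √(6.74 × 10.9) = -2.75 / 8.5712 ≈ -0.321

-0.321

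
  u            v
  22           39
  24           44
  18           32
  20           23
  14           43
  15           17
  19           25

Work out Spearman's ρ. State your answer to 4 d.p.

0.3214

Rank u: 6, 7, 3, 5, 1, 2, 4
Rank v: 5, 7, 4, 2, 6, 1, 3
d = rank(u) − rank(v): 1, 0, -1, 3, -5, 1, 1; Σd² = 38
ρ = 1 − 6Σd² / [n(n²−1)] = 1 − 6×38 / (7×48) = 1 − 228/336 ≈ 0.3214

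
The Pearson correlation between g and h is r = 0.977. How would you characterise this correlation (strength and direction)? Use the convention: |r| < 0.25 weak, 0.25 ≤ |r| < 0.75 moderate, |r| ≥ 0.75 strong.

strong positive

r = 0.977 > 0 so the relationship is positive.
|r| = 0.977, which falls in the strong range.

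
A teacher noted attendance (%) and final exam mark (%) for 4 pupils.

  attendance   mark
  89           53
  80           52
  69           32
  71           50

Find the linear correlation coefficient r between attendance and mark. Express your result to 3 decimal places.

n = 4, Σx = 309, Σy = 187, Σx² = 24123, Σy² = 9037, Σxy = 14635
nΣxy − ΣxΣy = 58540 − 57783 = 757
nΣx² − (Σx)² = 96492 − 95481 = 1011; nΣy² − (Σy)² = 36148 − 34969 = 1179
r = 757 / √(1011 × 1179) = 757 / 1091.7733 ≈ 0.693

0.693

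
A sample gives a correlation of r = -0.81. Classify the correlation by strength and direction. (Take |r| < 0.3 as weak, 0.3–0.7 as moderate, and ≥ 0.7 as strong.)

r = -0.81 < 0 so the relationship is negative.
|r| = 0.81, which falls in the strong range.

strong negative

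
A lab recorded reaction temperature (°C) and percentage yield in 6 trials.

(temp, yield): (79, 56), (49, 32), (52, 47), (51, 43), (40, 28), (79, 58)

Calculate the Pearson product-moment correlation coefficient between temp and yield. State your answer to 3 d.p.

n = 6, Σx = 350, Σy = 264, Σx² = 21788, Σy² = 12366, Σxy = 16331
nΣxy − ΣxΣy = 97986 − 92400 = 5586
nΣx² − (Σx)² = 130728 − 122500 = 8228; nΣy² − (Σy)² = 74196 − 69696 = 4500
r = 5586 / √(8228 × 4500) = 5586 / 6084.8993 ≈ 0.918

0.918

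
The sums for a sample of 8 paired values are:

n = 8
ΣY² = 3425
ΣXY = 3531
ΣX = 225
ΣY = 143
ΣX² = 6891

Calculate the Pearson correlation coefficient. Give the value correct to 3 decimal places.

-0.702

r = (nΣXY − ΣXΣY) / √[(nΣX² − (ΣX)²)(nΣY² − (ΣY)²)]
Numerator: 8×3531 − 225×143 = -3927
Denominator: √[(55128 − 50625)(27400 − 20449)] = √[4503 × 6951] = 5594.6718
r = -3927 / 5594.6718 ≈ -0.702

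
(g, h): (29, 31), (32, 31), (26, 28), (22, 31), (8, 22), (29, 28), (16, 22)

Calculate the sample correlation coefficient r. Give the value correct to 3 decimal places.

n = 7, Σg = 162, Σh = 193, Σg² = 4186, Σh² = 5419, Σgh = 4641
nΣgh − ΣgΣh = 32487 − 31266 = 1221
nΣg² − (Σg)² = 29302 − 26244 = 3058; nΣh² − (Σh)² = 37933 − 37249 = 684
r = 1221 / √(3058 × 684) = 1221 / 1446.2614 ≈ 0.844

0.844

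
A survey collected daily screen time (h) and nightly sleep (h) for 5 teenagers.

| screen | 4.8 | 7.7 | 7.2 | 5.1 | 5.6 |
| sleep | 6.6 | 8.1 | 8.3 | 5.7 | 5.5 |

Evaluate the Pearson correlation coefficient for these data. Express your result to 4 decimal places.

0.8460

n = 5, Σx = 30.4, Σy = 34.2, Σx² = 191.54, Σy² = 240.8, Σxy = 213.68
nΣxy − ΣxΣy = 1068.4 − 1039.68 = 28.72
nΣx² − (Σx)² = 957.7 − 924.16 = 33.54; nΣy² − (Σy)² = 1204 − 1169.64 = 34.36
r = 28.72 / √(33.54 × 34.36) = 28.72 / 33.9475 ≈ 0.8460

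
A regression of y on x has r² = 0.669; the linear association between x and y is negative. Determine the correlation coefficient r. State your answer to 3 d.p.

|r| = √0.669 = 0.818
The association is negative, so r = −0.818.

-0.818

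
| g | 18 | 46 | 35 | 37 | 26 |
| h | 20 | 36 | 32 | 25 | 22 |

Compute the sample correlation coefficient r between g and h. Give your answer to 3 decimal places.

0.889

n = 5, Σg = 162, Σh = 135, Σg² = 5710, Σh² = 3829, Σgh = 4633
nΣgh − ΣgΣh = 23165 − 21870 = 1295
nΣg² − (Σg)² = 28550 − 26244 = 2306; nΣh² − (Σh)² = 19145 − 18225 = 920
r = 1295 / √(2306 × 920) = 1295 / 1456.5439 ≈ 0.889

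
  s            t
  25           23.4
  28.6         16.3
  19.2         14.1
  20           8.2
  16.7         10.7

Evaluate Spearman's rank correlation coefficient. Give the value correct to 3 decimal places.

0.600

Rank s: 4, 5, 2, 3, 1
Rank t: 5, 4, 3, 1, 2
d = rank(s) − rank(t): -1, 1, -1, 2, -1; Σd² = 8
ρ = 1 − 6Σd² / [n(n²−1)] = 1 − 6×8 / (5×24) = 1 − 48/120 ≈ 0.600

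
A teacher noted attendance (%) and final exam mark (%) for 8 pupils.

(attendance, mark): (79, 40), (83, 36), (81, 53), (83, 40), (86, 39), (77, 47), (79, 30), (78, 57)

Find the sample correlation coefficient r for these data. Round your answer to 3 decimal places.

n = 8, Σx = 646, Σy = 342, Σx² = 52230, Σy² = 15184, Σxy = 27550
nΣxy − ΣxΣy = 220400 − 220932 = -532
nΣx² − (Σx)² = 417840 − 417316 = 524; nΣy² − (Σy)² = 121472 − 116964 = 4508
r = -532 / √(524 × 4508) = -532 / 1536.9424 ≈ -0.346

-0.346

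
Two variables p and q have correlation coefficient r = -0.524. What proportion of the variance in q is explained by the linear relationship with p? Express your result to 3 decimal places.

0.275

r² = (-0.524)² = 0.275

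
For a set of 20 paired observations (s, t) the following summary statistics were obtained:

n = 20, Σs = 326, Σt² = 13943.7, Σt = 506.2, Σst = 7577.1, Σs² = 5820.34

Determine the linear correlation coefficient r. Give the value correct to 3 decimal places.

-0.890

r = (nΣst − ΣsΣt) / √[(nΣs² − (Σs)²)(nΣt² − (Σt)²)]
Numerator: 20×7577.1 − 326×506.2 = -13479.2
Denominator: √[(116406.8 − 106276)(278874 − 256238.44)] = √[10130.8 × 22635.56] = 15143.1942
r = -13479.2 / 15143.1942 ≈ -0.890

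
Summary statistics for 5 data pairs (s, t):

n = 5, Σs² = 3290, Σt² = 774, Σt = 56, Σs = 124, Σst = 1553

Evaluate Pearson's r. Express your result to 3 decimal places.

0.925

r = (nΣst − ΣsΣt) / √[(nΣs² − (Σs)²)(nΣt² − (Σt)²)]
Numerator: 5×1553 − 124×56 = 821
Denominator: √[(16450 − 15376)(3870 − 3136)] = √[1074 × 734] = 887.8716
r = 821 / 887.8716 ≈ 0.925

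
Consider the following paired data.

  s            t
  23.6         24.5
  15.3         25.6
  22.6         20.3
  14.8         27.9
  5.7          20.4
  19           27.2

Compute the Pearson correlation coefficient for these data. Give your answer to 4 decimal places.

0.1732

n = 6, Σs = 101, Σt = 145.9, Σs² = 1914.34, Σt² = 3602.11, Σst = 2474.66
nΣst − ΣsΣt = 14847.96 − 14735.9 = 112.06
nΣs² − (Σs)² = 11486.04 − 10201 = 1285.04; nΣt² − (Σt)² = 21612.66 − 21286.81 = 325.85
r = 112.06 / √(1285.04 × 325.85) = 112.06 / 647.0937 ≈ 0.1732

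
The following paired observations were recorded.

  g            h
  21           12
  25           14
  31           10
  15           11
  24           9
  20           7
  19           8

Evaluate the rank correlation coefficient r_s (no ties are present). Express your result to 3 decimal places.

Rank g: 4, 6, 7, 1, 5, 3, 2
Rank h: 6, 7, 4, 5, 3, 1, 2
d = rank(g) − rank(h): -2, -1, 3, -4, 2, 2, 0; Σd² = 38
ρ = 1 − 6Σd² / [n(n²−1)] = 1 − 6×38 / (7×48) = 1 − 228/336 ≈ 0.321

0.321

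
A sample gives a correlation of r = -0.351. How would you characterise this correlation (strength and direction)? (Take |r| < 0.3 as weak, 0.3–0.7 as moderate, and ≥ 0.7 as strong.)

moderate negative

r = -0.351 < 0 so the relationship is negative.
|r| = 0.351, which falls in the moderate range.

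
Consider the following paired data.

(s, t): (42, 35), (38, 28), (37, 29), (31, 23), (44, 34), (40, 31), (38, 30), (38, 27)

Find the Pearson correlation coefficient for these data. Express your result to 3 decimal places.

n = 8, Σs = 308, Σt = 237, Σs² = 11962, Σt² = 7125, Σst = 9222
nΣst − ΣsΣt = 73776 − 72996 = 780
nΣs² − (Σs)² = 95696 − 94864 = 832; nΣt² − (Σt)² = 57000 − 56169 = 831
r = 780 / √(832 × 831) = 780 / 831.4998 ≈ 0.938

0.938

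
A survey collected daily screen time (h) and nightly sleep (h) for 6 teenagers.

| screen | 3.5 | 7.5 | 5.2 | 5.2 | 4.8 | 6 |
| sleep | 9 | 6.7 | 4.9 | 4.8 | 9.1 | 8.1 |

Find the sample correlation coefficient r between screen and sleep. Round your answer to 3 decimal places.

n = 6, Σx = 32.2, Σy = 42.6, Σx² = 181.62, Σy² = 321.36, Σxy = 224.47
nΣxy − ΣxΣy = 1346.82 − 1371.72 = -24.9
nΣx² − (Σx)² = 1089.72 − 1036.84 = 52.88; nΣy² − (Σy)² = 1928.16 − 1814.76 = 113.4
r = -24.9 / √(52.88 × 113.4) = -24.9 / 77.4377 ≈ -0.322

-0.322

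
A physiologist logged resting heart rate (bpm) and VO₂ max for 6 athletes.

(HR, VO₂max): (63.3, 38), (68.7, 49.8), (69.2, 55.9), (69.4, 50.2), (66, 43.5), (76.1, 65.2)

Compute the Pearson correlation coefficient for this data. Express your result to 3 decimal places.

0.971

n = 6, Σx = 412.7, Σy = 302.6, Σx² = 28478.79, Σy² = 15712.18, Σxy = 21011.54
nΣxy − ΣxΣy = 126069.24 − 124883.02 = 1186.22
nΣx² − (Σx)² = 170872.74 − 170321.29 = 551.45; nΣy² − (Σy)² = 94273.08 − 91566.76 = 2706.32
r = 1186.22 / √(551.45 × 2706.32) = 1186.22 / 1221.6383 ≈ 0.971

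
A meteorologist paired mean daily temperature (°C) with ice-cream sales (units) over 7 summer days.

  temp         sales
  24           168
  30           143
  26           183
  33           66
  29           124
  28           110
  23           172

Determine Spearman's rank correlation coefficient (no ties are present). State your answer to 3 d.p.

-0.750

Rank temp: 2, 6, 3, 7, 5, 4, 1
Rank sales: 5, 4, 7, 1, 3, 2, 6
d = rank(temp) − rank(sales): -3, 2, -4, 6, 2, 2, -5; Σd² = 98
ρ = 1 − 6Σd² / [n(n²−1)] = 1 − 6×98 / (7×48) = 1 − 588/336 ≈ -0.750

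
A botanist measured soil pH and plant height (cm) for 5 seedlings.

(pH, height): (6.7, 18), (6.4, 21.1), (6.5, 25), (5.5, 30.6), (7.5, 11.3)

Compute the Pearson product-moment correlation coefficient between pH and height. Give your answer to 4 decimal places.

-0.9586

n = 5, Σx = 32.6, Σy = 106, Σx² = 214.6, Σy² = 2458.26, Σxy = 671.19
nΣxy − ΣxΣy = 3355.95 − 3455.6 = -99.65
nΣx² − (Σx)² = 1073 − 1062.76 = 10.24; nΣy² − (Σy)² = 12291.3 − 11236 = 1055.3
r = -99.65 / √(10.24 × 1055.3) = -99.65 / 103.9532 ≈ -0.9586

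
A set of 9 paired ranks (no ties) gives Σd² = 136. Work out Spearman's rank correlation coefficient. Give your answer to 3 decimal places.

ρ = 1 − 6Σd² / [n(n²−1)] = 1 − 6×136 / (9×80)
  = 1 − 816/720 = 1 − 1.1333 ≈ -0.133

-0.133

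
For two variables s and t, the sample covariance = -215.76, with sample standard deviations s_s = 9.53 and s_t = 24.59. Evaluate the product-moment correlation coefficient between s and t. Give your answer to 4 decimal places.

r = Cov(s,t) / (s_s · s_t) = -215.76 / (9.53 × 24.59)
  = -215.76 / 234.3427 ≈ -0.9207

-0.9207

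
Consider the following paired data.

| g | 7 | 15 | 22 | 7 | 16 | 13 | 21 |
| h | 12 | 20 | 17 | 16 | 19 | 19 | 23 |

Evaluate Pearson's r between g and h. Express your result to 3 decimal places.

0.690

n = 7, Σg = 101, Σh = 126, Σg² = 1673, Σh² = 2340, Σgh = 1904
nΣgh − ΣgΣh = 13328 − 12726 = 602
nΣg² − (Σg)² = 11711 − 10201 = 1510; nΣh² − (Σh)² = 16380 − 15876 = 504
r = 602 / √(1510 × 504) = 602 / 872.3761 ≈ 0.690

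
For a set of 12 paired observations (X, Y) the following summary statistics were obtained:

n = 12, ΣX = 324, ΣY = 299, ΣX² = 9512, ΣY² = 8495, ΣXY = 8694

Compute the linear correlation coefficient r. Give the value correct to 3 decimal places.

r = (nΣXY − ΣXΣY) / √[(nΣX² − (ΣX)²)(nΣY² − (ΣY)²)]
Numerator: 12×8694 − 324×299 = 7452
Denominator: √[(114144 − 104976)(101940 − 89401)] = √[9168 × 12539] = 10721.8260
r = 7452 / 10721.8260 ≈ 0.695

0.695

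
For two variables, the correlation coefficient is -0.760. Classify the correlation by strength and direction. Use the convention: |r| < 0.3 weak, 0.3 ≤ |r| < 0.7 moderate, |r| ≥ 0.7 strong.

r = -0.760 < 0 so the relationship is negative.
|r| = 0.760, which falls in the strong range.

strong negative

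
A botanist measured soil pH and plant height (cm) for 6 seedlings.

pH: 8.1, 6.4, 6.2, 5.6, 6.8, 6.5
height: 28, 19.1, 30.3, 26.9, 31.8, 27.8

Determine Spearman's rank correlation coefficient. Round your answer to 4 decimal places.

Rank pH: 6, 3, 2, 1, 5, 4
Rank height: 4, 1, 5, 2, 6, 3
d = rank(pH) − rank(height): 2, 2, -3, -1, -1, 1; Σd² = 20
ρ = 1 − 6Σd² / [n(n²−1)] = 1 − 6×20 / (6×35) = 1 − 120/210 ≈ 0.4286

0.4286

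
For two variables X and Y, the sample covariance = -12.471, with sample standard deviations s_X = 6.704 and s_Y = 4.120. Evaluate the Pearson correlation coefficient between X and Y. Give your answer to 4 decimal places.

r = Cov(X,Y) / (s_X · s_Y) = -12.471 / (6.704 × 4.120)
  = -12.471 / 27.6205 ≈ -0.4515

-0.4515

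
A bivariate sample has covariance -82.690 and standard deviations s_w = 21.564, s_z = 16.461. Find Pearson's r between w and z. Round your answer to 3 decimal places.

r = Cov(w,z) / (s_w · s_z) = -82.690 / (21.564 × 16.461)
  = -82.690 / 354.9650 ≈ -0.233

-0.233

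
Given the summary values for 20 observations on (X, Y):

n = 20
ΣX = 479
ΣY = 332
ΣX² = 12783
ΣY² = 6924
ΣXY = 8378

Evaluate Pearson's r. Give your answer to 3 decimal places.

0.313

r = (nΣXY − ΣXΣY) / √[(nΣX² − (ΣX)²)(nΣY² − (ΣY)²)]
Numerator: 20×8378 − 479×332 = 8532
Denominator: √[(255660 − 229441)(138480 − 110224)] = √[26219 × 28256] = 27218.4508
r = 8532 / 27218.4508 ≈ 0.313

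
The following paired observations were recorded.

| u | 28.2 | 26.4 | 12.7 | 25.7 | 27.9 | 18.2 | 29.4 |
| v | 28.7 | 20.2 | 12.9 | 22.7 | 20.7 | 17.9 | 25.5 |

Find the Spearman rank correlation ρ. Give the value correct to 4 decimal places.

0.8571

Rank u: 6, 4, 1, 3, 5, 2, 7
Rank v: 7, 3, 1, 5, 4, 2, 6
d = rank(u) − rank(v): -1, 1, 0, -2, 1, 0, 1; Σd² = 8
ρ = 1 − 6Σd² / [n(n²−1)] = 1 − 6×8 / (7×48) = 1 − 48/336 ≈ 0.8571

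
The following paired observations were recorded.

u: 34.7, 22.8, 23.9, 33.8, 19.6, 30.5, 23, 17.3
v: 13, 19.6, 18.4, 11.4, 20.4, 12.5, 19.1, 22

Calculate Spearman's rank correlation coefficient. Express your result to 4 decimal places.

-0.9286

Rank u: 8, 3, 5, 7, 2, 6, 4, 1
Rank v: 3, 6, 4, 1, 7, 2, 5, 8
d = rank(u) − rank(v): 5, -3, 1, 6, -5, 4, -1, -7; Σd² = 162
ρ = 1 − 6Σd² / [n(n²−1)] = 1 − 6×162 / (8×63) = 1 − 972/504 ≈ -0.9286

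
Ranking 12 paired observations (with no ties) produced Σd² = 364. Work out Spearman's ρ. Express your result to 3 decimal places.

-0.273

ρ = 1 − 6Σd² / [n(n²−1)] = 1 − 6×364 / (12×143)
  = 1 − 2184/1716 = 1 − 1.2727 ≈ -0.273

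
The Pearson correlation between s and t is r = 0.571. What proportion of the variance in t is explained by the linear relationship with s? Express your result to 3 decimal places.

0.326

r² = (0.571)² = 0.326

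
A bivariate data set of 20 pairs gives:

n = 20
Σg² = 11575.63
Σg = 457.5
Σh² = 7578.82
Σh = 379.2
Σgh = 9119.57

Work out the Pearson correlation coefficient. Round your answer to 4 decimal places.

r = (nΣgh − ΣgΣh) / √[(nΣg² − (Σg)²)(nΣh² − (Σh)²)]
Numerator: 20×9119.57 − 457.5×379.2 = 8907.4
Denominator: √[(231512.6 − 209306.25)(151576.4 − 143792.64)] = √[22206.35 × 7783.76] = 13147.2012
r = 8907.4 / 13147.2012 ≈ 0.6775

0.6775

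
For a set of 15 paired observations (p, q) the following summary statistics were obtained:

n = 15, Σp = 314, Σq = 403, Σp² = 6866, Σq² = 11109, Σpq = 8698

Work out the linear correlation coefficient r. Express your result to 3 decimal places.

0.912

r = (nΣpq − ΣpΣq) / √[(nΣp² − (Σp)²)(nΣq² − (Σq)²)]
Numerator: 15×8698 − 314×403 = 3928
Denominator: √[(102990 − 98596)(166635 − 162409)] = √[4394 × 4226] = 4309.1814
r = 3928 / 4309.1814 ≈ 0.912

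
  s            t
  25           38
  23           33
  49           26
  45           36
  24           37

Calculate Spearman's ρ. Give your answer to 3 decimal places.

-0.300

Rank s: 3, 1, 5, 4, 2
Rank t: 5, 2, 1, 3, 4
d = rank(s) − rank(t): -2, -1, 4, 1, -2; Σd² = 26
ρ = 1 − 6Σd² / [n(n²−1)] = 1 − 6×26 / (5×24) = 1 − 156/120 ≈ -0.300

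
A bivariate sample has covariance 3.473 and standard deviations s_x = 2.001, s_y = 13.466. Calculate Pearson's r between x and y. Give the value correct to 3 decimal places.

0.129

r = Cov(x,y) / (s_x · s_y) = 3.473 / (2.001 × 13.466)
  = 3.473 / 26.9455 ≈ 0.129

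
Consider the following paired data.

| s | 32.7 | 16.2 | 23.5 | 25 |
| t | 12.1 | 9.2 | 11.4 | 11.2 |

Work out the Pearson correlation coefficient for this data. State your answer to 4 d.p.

n = 4, Σs = 97.4, Σt = 43.9, Σs² = 2508.98, Σt² = 486.45, Σst = 1092.61
nΣst − ΣsΣt = 4370.44 − 4275.86 = 94.58
nΣs² − (Σs)² = 10035.92 − 9486.76 = 549.16; nΣt² − (Σt)² = 1945.8 − 1927.21 = 18.59
r = 94.58 / √(549.16 × 18.59) = 94.58 / 101.0390 ≈ 0.9361

0.9361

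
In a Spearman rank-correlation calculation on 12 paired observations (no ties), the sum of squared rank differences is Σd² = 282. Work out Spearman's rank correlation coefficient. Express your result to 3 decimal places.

0.014

ρ = 1 − 6Σd² / [n(n²−1)] = 1 − 6×282 / (12×143)
  = 1 − 1692/1716 = 1 − 0.9860 ≈ 0.014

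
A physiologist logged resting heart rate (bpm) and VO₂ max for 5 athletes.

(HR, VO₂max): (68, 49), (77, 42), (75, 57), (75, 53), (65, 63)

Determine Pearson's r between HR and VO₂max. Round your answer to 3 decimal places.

n = 5, Σx = 360, Σy = 264, Σx² = 26028, Σy² = 14192, Σxy = 18911
nΣxy − ΣxΣy = 94555 − 95040 = -485
nΣx² − (Σx)² = 130140 − 129600 = 540; nΣy² − (Σy)² = 70960 − 69696 = 1264
r = -485 / √(540 × 1264) = -485 / 826.1719 ≈ -0.587

-0.587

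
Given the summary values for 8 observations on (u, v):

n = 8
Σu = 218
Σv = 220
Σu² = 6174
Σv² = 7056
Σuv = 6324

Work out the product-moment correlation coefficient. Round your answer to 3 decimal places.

0.679

r = (nΣuv − ΣuΣv) / √[(nΣu² − (Σu)²)(nΣv² − (Σv)²)]
Numerator: 8×6324 − 218×220 = 2632
Denominator: √[(49392 − 47524)(56448 − 48400)] = √[1868 × 8048] = 3877.3269
r = 2632 / 3877.3269 ≈ 0.679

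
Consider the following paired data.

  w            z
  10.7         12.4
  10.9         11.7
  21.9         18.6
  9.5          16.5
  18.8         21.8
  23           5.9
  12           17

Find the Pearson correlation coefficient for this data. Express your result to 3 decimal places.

-0.062

n = 7, Σw = 106.8, Σz = 103.9, Σw² = 1829.6, Σz² = 1707.91, Σwz = 1573.84
nΣwz − ΣwΣz = 11016.88 − 11096.52 = -79.64
nΣw² − (Σw)² = 12807.2 − 11406.24 = 1400.96; nΣz² − (Σz)² = 11955.37 − 10795.21 = 1160.16
r = -79.64 / √(1400.96 × 1160.16) = -79.64 / 1274.8873 ≈ -0.062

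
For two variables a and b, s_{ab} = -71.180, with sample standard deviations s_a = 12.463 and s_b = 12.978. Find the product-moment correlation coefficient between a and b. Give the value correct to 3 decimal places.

-0.440

r = Cov(a,b) / (s_a · s_b) = -71.180 / (12.463 × 12.978)
  = -71.180 / 161.7448 ≈ -0.440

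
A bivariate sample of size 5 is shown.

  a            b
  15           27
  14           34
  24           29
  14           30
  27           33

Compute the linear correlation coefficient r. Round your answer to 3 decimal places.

n = 5, Σa = 94, Σb = 153, Σa² = 1922, Σb² = 4715, Σab = 2888
nΣab − ΣaΣb = 14440 − 14382 = 58
nΣa² − (Σa)² = 9610 − 8836 = 774; nΣb² − (Σb)² = 23575 − 23409 = 166
r = 58 / √(774 × 166) = 58 / 358.4466 ≈ 0.162

0.162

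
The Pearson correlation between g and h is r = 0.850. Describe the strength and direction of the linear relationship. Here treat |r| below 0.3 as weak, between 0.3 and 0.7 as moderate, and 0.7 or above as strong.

strong positive

r = 0.850 > 0 so the relationship is positive.
|r| = 0.850, which falls in the strong range.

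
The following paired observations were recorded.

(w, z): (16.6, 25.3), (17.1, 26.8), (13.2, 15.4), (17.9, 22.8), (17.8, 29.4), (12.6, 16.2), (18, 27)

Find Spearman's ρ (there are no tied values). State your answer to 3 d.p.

Rank w: 3, 4, 2, 6, 5, 1, 7
Rank z: 4, 5, 1, 3, 7, 2, 6
d = rank(w) − rank(z): -1, -1, 1, 3, -2, -1, 1; Σd² = 18
ρ = 1 − 6Σd² / [n(n²−1)] = 1 − 6×18 / (7×48) = 1 − 108/336 ≈ 0.679

0.679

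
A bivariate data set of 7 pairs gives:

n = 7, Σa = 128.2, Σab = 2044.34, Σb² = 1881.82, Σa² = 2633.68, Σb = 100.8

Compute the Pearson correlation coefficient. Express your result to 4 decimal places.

r = (nΣab − ΣaΣb) / √[(nΣa² − (Σa)²)(nΣb² − (Σb)²)]
Numerator: 7×2044.34 − 128.2×100.8 = 1387.82
Denominator: √[(18435.76 − 16435.24)(13172.74 − 10160.64)] = √[2000.52 × 3012.1] = 2454.7436
r = 1387.82 / 2454.7436 ≈ 0.5654

0.5654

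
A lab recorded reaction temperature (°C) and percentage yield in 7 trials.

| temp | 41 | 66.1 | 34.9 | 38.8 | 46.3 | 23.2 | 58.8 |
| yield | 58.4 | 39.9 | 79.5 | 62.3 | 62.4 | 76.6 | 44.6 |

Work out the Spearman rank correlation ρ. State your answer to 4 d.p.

-0.8571

Rank temp: 4, 7, 2, 3, 5, 1, 6
Rank yield: 3, 1, 7, 4, 5, 6, 2
d = rank(temp) − rank(yield): 1, 6, -5, -1, 0, -5, 4; Σd² = 104
ρ = 1 − 6Σd² / [n(n²−1)] = 1 − 6×104 / (7×48) = 1 − 624/336 ≈ -0.8571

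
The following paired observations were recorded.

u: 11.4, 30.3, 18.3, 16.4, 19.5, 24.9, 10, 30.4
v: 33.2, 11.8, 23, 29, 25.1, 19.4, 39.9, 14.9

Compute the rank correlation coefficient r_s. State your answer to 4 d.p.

-0.9524

Rank u: 2, 7, 4, 3, 5, 6, 1, 8
Rank v: 7, 1, 4, 6, 5, 3, 8, 2
d = rank(u) − rank(v): -5, 6, 0, -3, 0, 3, -7, 6; Σd² = 164
ρ = 1 − 6Σd² / [n(n²−1)] = 1 − 6×164 / (8×63) = 1 − 984/504 ≈ -0.9524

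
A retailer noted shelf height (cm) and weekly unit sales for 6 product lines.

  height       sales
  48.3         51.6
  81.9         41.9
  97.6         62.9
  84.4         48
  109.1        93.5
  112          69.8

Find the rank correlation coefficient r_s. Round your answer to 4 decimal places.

0.7714

Rank height: 1, 2, 4, 3, 5, 6
Rank sales: 3, 1, 4, 2, 6, 5
d = rank(height) − rank(sales): -2, 1, 0, 1, -1, 1; Σd² = 8
ρ = 1 − 6Σd² / [n(n²−1)] = 1 − 6×8 / (6×35) = 1 − 48/210 ≈ 0.7714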